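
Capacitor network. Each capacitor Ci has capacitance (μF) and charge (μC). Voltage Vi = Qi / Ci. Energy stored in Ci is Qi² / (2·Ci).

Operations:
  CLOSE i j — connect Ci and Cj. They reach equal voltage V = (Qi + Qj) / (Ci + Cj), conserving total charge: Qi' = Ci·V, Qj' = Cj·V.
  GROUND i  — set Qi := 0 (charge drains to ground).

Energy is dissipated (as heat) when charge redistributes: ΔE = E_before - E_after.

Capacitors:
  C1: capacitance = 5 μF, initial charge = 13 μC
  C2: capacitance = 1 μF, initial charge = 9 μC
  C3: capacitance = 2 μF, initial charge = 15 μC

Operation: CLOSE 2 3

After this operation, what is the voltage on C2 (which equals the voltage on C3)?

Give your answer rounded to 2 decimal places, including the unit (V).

Initial: C1(5μF, Q=13μC, V=2.60V), C2(1μF, Q=9μC, V=9.00V), C3(2μF, Q=15μC, V=7.50V)
Op 1: CLOSE 2-3: Q_total=24.00, C_total=3.00, V=8.00; Q2=8.00, Q3=16.00; dissipated=0.750

Answer: 8.00 V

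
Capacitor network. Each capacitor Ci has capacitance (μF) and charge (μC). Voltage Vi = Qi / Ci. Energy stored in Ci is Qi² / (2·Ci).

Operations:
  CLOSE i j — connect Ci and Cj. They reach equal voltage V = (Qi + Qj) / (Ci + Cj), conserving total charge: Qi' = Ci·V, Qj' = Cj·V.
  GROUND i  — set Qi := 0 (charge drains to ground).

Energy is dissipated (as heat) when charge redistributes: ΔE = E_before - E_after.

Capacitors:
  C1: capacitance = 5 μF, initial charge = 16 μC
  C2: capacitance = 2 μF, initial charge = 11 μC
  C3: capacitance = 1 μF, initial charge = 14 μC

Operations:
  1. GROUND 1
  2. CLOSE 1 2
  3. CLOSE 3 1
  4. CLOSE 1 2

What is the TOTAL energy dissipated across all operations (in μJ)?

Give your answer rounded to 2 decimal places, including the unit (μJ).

Answer: 114.63 μJ

Derivation:
Initial: C1(5μF, Q=16μC, V=3.20V), C2(2μF, Q=11μC, V=5.50V), C3(1μF, Q=14μC, V=14.00V)
Op 1: GROUND 1: Q1=0; energy lost=25.600
Op 2: CLOSE 1-2: Q_total=11.00, C_total=7.00, V=1.57; Q1=7.86, Q2=3.14; dissipated=21.607
Op 3: CLOSE 3-1: Q_total=21.86, C_total=6.00, V=3.64; Q3=3.64, Q1=18.21; dissipated=64.362
Op 4: CLOSE 1-2: Q_total=21.36, C_total=7.00, V=3.05; Q1=15.26, Q2=6.10; dissipated=3.065
Total dissipated: 114.634 μJ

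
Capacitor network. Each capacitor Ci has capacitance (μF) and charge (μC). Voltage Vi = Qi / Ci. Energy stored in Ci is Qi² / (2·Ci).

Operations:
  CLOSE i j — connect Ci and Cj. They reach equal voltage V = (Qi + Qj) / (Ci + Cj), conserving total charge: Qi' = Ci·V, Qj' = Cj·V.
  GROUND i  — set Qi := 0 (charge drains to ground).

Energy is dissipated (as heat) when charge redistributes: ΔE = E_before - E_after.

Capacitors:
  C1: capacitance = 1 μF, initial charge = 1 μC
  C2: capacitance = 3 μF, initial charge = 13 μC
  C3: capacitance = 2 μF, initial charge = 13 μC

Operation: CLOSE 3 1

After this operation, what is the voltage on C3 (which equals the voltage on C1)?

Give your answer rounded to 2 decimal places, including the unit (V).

Answer: 4.67 V

Derivation:
Initial: C1(1μF, Q=1μC, V=1.00V), C2(3μF, Q=13μC, V=4.33V), C3(2μF, Q=13μC, V=6.50V)
Op 1: CLOSE 3-1: Q_total=14.00, C_total=3.00, V=4.67; Q3=9.33, Q1=4.67; dissipated=10.083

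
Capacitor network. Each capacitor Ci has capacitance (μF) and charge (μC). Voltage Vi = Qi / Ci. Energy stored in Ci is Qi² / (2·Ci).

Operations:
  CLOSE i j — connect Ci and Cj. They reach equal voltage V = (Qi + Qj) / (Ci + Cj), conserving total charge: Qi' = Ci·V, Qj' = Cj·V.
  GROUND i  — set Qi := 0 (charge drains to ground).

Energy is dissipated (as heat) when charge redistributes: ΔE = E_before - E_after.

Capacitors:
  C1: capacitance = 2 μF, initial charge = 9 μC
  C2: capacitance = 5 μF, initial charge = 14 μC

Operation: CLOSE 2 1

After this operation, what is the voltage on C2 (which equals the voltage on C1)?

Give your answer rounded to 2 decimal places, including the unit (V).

Initial: C1(2μF, Q=9μC, V=4.50V), C2(5μF, Q=14μC, V=2.80V)
Op 1: CLOSE 2-1: Q_total=23.00, C_total=7.00, V=3.29; Q2=16.43, Q1=6.57; dissipated=2.064

Answer: 3.29 V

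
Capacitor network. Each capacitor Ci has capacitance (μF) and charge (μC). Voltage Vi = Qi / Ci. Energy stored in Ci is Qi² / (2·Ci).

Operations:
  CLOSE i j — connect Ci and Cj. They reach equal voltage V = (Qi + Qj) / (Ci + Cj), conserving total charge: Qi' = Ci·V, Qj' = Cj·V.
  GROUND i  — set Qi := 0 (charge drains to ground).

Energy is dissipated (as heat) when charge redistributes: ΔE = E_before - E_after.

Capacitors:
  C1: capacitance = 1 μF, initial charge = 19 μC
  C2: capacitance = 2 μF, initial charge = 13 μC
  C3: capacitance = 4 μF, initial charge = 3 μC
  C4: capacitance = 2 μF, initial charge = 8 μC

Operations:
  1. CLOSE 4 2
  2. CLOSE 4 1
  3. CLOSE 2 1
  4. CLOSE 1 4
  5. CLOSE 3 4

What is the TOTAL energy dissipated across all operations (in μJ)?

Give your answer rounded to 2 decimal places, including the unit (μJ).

Initial: C1(1μF, Q=19μC, V=19.00V), C2(2μF, Q=13μC, V=6.50V), C3(4μF, Q=3μC, V=0.75V), C4(2μF, Q=8μC, V=4.00V)
Op 1: CLOSE 4-2: Q_total=21.00, C_total=4.00, V=5.25; Q4=10.50, Q2=10.50; dissipated=3.125
Op 2: CLOSE 4-1: Q_total=29.50, C_total=3.00, V=9.83; Q4=19.67, Q1=9.83; dissipated=63.021
Op 3: CLOSE 2-1: Q_total=20.33, C_total=3.00, V=6.78; Q2=13.56, Q1=6.78; dissipated=7.002
Op 4: CLOSE 1-4: Q_total=26.44, C_total=3.00, V=8.81; Q1=8.81, Q4=17.63; dissipated=3.112
Op 5: CLOSE 3-4: Q_total=20.63, C_total=6.00, V=3.44; Q3=13.75, Q4=6.88; dissipated=43.361
Total dissipated: 119.621 μJ

Answer: 119.62 μJ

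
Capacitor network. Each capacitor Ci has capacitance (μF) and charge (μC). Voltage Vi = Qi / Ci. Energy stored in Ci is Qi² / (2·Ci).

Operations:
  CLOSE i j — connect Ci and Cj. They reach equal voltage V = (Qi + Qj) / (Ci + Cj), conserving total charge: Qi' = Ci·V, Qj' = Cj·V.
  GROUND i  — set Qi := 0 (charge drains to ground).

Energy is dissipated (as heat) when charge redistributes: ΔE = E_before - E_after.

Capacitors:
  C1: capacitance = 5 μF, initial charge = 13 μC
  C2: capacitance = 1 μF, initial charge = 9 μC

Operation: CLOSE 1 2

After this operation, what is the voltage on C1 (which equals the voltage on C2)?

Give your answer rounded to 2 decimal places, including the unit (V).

Initial: C1(5μF, Q=13μC, V=2.60V), C2(1μF, Q=9μC, V=9.00V)
Op 1: CLOSE 1-2: Q_total=22.00, C_total=6.00, V=3.67; Q1=18.33, Q2=3.67; dissipated=17.067

Answer: 3.67 V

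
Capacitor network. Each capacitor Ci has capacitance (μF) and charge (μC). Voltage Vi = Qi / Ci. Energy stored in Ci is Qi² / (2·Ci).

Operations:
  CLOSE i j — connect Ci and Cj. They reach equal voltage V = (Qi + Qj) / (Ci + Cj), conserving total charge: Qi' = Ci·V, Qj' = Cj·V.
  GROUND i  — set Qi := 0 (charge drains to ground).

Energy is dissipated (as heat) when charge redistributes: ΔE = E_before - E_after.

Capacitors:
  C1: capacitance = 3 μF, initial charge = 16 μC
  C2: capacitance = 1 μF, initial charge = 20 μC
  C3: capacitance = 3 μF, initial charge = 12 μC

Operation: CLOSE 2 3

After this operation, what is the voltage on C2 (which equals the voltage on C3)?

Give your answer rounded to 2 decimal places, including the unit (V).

Answer: 8.00 V

Derivation:
Initial: C1(3μF, Q=16μC, V=5.33V), C2(1μF, Q=20μC, V=20.00V), C3(3μF, Q=12μC, V=4.00V)
Op 1: CLOSE 2-3: Q_total=32.00, C_total=4.00, V=8.00; Q2=8.00, Q3=24.00; dissipated=96.000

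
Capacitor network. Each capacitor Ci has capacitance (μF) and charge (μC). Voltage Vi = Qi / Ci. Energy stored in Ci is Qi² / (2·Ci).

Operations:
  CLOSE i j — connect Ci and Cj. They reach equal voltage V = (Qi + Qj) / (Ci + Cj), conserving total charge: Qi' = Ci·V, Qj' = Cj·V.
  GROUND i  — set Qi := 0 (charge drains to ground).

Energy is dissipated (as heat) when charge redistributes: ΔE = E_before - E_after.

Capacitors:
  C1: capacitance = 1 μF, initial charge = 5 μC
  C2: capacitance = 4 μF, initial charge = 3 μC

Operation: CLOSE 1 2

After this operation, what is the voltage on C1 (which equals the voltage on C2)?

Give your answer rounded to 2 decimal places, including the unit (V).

Initial: C1(1μF, Q=5μC, V=5.00V), C2(4μF, Q=3μC, V=0.75V)
Op 1: CLOSE 1-2: Q_total=8.00, C_total=5.00, V=1.60; Q1=1.60, Q2=6.40; dissipated=7.225

Answer: 1.60 V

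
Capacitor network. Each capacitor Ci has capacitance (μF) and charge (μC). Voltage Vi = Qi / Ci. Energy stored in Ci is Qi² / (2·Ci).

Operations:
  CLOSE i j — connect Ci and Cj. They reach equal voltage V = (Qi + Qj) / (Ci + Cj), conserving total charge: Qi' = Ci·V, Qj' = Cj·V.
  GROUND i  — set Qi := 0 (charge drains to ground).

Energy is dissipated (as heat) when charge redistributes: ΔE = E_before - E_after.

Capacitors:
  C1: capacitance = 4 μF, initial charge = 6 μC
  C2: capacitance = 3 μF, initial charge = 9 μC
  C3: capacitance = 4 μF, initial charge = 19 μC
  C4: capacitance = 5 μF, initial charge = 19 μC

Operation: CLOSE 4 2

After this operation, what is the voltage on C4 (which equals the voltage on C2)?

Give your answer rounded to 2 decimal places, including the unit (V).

Initial: C1(4μF, Q=6μC, V=1.50V), C2(3μF, Q=9μC, V=3.00V), C3(4μF, Q=19μC, V=4.75V), C4(5μF, Q=19μC, V=3.80V)
Op 1: CLOSE 4-2: Q_total=28.00, C_total=8.00, V=3.50; Q4=17.50, Q2=10.50; dissipated=0.600

Answer: 3.50 V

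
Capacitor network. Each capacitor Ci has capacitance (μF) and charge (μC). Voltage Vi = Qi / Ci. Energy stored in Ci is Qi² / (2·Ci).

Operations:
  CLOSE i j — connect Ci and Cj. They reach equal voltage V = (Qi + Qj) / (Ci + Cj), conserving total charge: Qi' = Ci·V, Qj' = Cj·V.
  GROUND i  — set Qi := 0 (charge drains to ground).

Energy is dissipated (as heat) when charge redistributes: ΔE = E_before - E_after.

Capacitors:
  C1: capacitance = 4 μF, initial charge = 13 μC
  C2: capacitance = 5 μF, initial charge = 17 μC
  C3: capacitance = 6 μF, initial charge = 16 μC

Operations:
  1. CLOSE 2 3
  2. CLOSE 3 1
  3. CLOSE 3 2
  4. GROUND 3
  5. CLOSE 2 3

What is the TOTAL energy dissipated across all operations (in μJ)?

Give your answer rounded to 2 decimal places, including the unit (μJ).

Initial: C1(4μF, Q=13μC, V=3.25V), C2(5μF, Q=17μC, V=3.40V), C3(6μF, Q=16μC, V=2.67V)
Op 1: CLOSE 2-3: Q_total=33.00, C_total=11.00, V=3.00; Q2=15.00, Q3=18.00; dissipated=0.733
Op 2: CLOSE 3-1: Q_total=31.00, C_total=10.00, V=3.10; Q3=18.60, Q1=12.40; dissipated=0.075
Op 3: CLOSE 3-2: Q_total=33.60, C_total=11.00, V=3.05; Q3=18.33, Q2=15.27; dissipated=0.014
Op 4: GROUND 3: Q3=0; energy lost=27.991
Op 5: CLOSE 2-3: Q_total=15.27, C_total=11.00, V=1.39; Q2=6.94, Q3=8.33; dissipated=12.723
Total dissipated: 41.536 μJ

Answer: 41.54 μJ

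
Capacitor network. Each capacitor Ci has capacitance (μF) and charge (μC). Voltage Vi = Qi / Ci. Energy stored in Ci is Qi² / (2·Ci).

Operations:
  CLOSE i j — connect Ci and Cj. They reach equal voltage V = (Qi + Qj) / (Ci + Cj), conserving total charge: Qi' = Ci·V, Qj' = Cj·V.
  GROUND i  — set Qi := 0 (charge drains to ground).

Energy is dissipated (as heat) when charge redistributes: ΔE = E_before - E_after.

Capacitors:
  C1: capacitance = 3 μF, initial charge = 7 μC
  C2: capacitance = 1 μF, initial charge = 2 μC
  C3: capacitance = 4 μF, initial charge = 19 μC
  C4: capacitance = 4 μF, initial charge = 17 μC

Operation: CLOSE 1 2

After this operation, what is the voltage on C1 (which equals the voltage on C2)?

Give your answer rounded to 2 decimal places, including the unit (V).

Answer: 2.25 V

Derivation:
Initial: C1(3μF, Q=7μC, V=2.33V), C2(1μF, Q=2μC, V=2.00V), C3(4μF, Q=19μC, V=4.75V), C4(4μF, Q=17μC, V=4.25V)
Op 1: CLOSE 1-2: Q_total=9.00, C_total=4.00, V=2.25; Q1=6.75, Q2=2.25; dissipated=0.042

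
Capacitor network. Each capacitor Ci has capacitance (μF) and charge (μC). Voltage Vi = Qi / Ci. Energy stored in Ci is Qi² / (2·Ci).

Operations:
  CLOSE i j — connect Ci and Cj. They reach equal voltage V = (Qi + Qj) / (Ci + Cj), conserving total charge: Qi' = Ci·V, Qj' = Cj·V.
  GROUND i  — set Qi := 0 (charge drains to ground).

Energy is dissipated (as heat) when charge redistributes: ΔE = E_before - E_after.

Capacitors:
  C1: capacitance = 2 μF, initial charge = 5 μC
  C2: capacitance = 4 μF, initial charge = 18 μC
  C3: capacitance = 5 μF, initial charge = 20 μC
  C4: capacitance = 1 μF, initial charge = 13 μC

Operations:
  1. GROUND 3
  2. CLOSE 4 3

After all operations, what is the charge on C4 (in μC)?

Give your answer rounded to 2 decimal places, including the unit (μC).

Answer: 2.17 μC

Derivation:
Initial: C1(2μF, Q=5μC, V=2.50V), C2(4μF, Q=18μC, V=4.50V), C3(5μF, Q=20μC, V=4.00V), C4(1μF, Q=13μC, V=13.00V)
Op 1: GROUND 3: Q3=0; energy lost=40.000
Op 2: CLOSE 4-3: Q_total=13.00, C_total=6.00, V=2.17; Q4=2.17, Q3=10.83; dissipated=70.417
Final charges: Q1=5.00, Q2=18.00, Q3=10.83, Q4=2.17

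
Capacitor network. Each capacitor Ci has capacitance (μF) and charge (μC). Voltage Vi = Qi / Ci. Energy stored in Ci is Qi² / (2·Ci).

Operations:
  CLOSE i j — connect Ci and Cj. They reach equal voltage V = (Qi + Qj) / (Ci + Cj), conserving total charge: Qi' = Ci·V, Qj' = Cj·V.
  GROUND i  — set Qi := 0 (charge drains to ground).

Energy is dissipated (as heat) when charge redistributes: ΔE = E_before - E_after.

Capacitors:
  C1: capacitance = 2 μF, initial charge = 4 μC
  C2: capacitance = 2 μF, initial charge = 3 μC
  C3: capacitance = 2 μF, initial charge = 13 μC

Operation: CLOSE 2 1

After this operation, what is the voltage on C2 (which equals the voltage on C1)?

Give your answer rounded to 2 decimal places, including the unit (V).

Answer: 1.75 V

Derivation:
Initial: C1(2μF, Q=4μC, V=2.00V), C2(2μF, Q=3μC, V=1.50V), C3(2μF, Q=13μC, V=6.50V)
Op 1: CLOSE 2-1: Q_total=7.00, C_total=4.00, V=1.75; Q2=3.50, Q1=3.50; dissipated=0.125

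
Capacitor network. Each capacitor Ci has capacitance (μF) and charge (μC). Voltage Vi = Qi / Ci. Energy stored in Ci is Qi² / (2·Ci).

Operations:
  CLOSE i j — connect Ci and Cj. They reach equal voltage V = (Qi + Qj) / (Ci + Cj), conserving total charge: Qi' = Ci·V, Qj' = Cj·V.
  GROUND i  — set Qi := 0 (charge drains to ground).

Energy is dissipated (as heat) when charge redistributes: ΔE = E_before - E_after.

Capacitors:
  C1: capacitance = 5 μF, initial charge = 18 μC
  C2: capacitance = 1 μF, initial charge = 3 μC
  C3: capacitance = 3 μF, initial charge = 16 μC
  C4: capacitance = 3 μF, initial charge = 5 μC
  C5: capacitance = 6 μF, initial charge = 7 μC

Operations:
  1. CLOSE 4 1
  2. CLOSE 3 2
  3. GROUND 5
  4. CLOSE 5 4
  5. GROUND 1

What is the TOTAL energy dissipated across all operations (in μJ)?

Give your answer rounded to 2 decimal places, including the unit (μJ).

Initial: C1(5μF, Q=18μC, V=3.60V), C2(1μF, Q=3μC, V=3.00V), C3(3μF, Q=16μC, V=5.33V), C4(3μF, Q=5μC, V=1.67V), C5(6μF, Q=7μC, V=1.17V)
Op 1: CLOSE 4-1: Q_total=23.00, C_total=8.00, V=2.88; Q4=8.62, Q1=14.38; dissipated=3.504
Op 2: CLOSE 3-2: Q_total=19.00, C_total=4.00, V=4.75; Q3=14.25, Q2=4.75; dissipated=2.042
Op 3: GROUND 5: Q5=0; energy lost=4.083
Op 4: CLOSE 5-4: Q_total=8.62, C_total=9.00, V=0.96; Q5=5.75, Q4=2.88; dissipated=8.266
Op 5: GROUND 1: Q1=0; energy lost=20.664
Total dissipated: 38.559 μJ

Answer: 38.56 μJ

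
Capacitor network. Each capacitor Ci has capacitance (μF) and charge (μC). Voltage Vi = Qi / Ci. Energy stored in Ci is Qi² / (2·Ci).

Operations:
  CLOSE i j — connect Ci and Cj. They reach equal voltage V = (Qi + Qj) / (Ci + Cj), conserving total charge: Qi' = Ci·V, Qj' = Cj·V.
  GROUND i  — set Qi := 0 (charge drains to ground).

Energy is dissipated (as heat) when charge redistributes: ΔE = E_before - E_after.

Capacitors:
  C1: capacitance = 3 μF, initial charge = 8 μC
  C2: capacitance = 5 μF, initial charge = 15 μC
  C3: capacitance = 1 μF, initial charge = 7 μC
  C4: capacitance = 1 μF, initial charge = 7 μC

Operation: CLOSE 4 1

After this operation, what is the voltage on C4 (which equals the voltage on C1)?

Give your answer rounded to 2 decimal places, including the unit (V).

Initial: C1(3μF, Q=8μC, V=2.67V), C2(5μF, Q=15μC, V=3.00V), C3(1μF, Q=7μC, V=7.00V), C4(1μF, Q=7μC, V=7.00V)
Op 1: CLOSE 4-1: Q_total=15.00, C_total=4.00, V=3.75; Q4=3.75, Q1=11.25; dissipated=7.042

Answer: 3.75 V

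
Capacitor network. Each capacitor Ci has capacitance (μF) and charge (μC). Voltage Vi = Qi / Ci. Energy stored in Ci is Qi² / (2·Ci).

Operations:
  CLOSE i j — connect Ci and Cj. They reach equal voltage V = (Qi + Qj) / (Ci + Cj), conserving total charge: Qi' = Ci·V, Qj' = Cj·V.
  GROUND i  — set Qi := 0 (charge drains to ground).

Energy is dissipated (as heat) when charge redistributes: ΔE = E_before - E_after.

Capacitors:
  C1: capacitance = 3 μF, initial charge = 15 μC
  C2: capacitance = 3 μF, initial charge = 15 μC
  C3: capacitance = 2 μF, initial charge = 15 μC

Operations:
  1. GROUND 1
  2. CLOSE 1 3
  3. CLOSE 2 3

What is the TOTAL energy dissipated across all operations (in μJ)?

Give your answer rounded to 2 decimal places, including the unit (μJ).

Answer: 73.65 μJ

Derivation:
Initial: C1(3μF, Q=15μC, V=5.00V), C2(3μF, Q=15μC, V=5.00V), C3(2μF, Q=15μC, V=7.50V)
Op 1: GROUND 1: Q1=0; energy lost=37.500
Op 2: CLOSE 1-3: Q_total=15.00, C_total=5.00, V=3.00; Q1=9.00, Q3=6.00; dissipated=33.750
Op 3: CLOSE 2-3: Q_total=21.00, C_total=5.00, V=4.20; Q2=12.60, Q3=8.40; dissipated=2.400
Total dissipated: 73.650 μJ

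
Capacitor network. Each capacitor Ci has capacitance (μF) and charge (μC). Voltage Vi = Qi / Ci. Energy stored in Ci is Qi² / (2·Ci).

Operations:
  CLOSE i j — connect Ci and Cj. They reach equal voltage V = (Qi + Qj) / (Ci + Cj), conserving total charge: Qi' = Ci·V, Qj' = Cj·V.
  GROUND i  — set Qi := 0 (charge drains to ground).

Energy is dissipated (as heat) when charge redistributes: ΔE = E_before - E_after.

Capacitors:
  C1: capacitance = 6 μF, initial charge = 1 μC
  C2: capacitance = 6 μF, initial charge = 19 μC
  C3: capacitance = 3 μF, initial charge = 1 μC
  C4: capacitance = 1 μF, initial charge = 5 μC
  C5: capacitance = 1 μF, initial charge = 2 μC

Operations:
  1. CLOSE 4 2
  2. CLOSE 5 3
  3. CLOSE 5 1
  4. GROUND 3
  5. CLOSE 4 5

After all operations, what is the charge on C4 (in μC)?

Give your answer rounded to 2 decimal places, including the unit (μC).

Initial: C1(6μF, Q=1μC, V=0.17V), C2(6μF, Q=19μC, V=3.17V), C3(3μF, Q=1μC, V=0.33V), C4(1μF, Q=5μC, V=5.00V), C5(1μF, Q=2μC, V=2.00V)
Op 1: CLOSE 4-2: Q_total=24.00, C_total=7.00, V=3.43; Q4=3.43, Q2=20.57; dissipated=1.440
Op 2: CLOSE 5-3: Q_total=3.00, C_total=4.00, V=0.75; Q5=0.75, Q3=2.25; dissipated=1.042
Op 3: CLOSE 5-1: Q_total=1.75, C_total=7.00, V=0.25; Q5=0.25, Q1=1.50; dissipated=0.146
Op 4: GROUND 3: Q3=0; energy lost=0.844
Op 5: CLOSE 4-5: Q_total=3.68, C_total=2.00, V=1.84; Q4=1.84, Q5=1.84; dissipated=2.526
Final charges: Q1=1.50, Q2=20.57, Q3=0.00, Q4=1.84, Q5=1.84

Answer: 1.84 μC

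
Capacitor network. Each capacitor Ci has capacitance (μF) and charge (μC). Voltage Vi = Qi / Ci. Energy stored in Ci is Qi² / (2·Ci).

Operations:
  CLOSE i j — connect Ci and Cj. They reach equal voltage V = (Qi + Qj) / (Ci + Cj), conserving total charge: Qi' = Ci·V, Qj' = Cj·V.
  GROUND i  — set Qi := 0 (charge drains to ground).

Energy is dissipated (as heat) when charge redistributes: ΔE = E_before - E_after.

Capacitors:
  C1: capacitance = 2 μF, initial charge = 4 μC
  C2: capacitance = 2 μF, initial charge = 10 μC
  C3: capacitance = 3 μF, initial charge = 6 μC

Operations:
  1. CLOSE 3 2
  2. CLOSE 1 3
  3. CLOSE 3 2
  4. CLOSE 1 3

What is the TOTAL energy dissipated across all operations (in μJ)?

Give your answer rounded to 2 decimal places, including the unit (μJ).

Initial: C1(2μF, Q=4μC, V=2.00V), C2(2μF, Q=10μC, V=5.00V), C3(3μF, Q=6μC, V=2.00V)
Op 1: CLOSE 3-2: Q_total=16.00, C_total=5.00, V=3.20; Q3=9.60, Q2=6.40; dissipated=5.400
Op 2: CLOSE 1-3: Q_total=13.60, C_total=5.00, V=2.72; Q1=5.44, Q3=8.16; dissipated=0.864
Op 3: CLOSE 3-2: Q_total=14.56, C_total=5.00, V=2.91; Q3=8.74, Q2=5.82; dissipated=0.138
Op 4: CLOSE 1-3: Q_total=14.18, C_total=5.00, V=2.84; Q1=5.67, Q3=8.51; dissipated=0.022
Total dissipated: 6.424 μJ

Answer: 6.42 μJ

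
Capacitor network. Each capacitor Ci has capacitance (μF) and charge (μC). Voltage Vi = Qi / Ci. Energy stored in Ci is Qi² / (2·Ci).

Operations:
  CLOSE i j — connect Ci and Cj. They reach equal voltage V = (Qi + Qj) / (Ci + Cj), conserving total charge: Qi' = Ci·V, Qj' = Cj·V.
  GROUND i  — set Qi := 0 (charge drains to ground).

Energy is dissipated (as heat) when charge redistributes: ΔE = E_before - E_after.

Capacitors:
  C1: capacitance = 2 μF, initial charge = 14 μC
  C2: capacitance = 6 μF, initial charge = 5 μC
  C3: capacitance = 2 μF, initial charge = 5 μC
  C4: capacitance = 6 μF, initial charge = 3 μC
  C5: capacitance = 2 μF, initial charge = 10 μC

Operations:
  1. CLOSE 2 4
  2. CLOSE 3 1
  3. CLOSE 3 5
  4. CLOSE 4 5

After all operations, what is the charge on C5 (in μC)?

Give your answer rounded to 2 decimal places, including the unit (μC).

Answer: 3.44 μC

Derivation:
Initial: C1(2μF, Q=14μC, V=7.00V), C2(6μF, Q=5μC, V=0.83V), C3(2μF, Q=5μC, V=2.50V), C4(6μF, Q=3μC, V=0.50V), C5(2μF, Q=10μC, V=5.00V)
Op 1: CLOSE 2-4: Q_total=8.00, C_total=12.00, V=0.67; Q2=4.00, Q4=4.00; dissipated=0.167
Op 2: CLOSE 3-1: Q_total=19.00, C_total=4.00, V=4.75; Q3=9.50, Q1=9.50; dissipated=10.125
Op 3: CLOSE 3-5: Q_total=19.50, C_total=4.00, V=4.88; Q3=9.75, Q5=9.75; dissipated=0.031
Op 4: CLOSE 4-5: Q_total=13.75, C_total=8.00, V=1.72; Q4=10.31, Q5=3.44; dissipated=13.283
Final charges: Q1=9.50, Q2=4.00, Q3=9.75, Q4=10.31, Q5=3.44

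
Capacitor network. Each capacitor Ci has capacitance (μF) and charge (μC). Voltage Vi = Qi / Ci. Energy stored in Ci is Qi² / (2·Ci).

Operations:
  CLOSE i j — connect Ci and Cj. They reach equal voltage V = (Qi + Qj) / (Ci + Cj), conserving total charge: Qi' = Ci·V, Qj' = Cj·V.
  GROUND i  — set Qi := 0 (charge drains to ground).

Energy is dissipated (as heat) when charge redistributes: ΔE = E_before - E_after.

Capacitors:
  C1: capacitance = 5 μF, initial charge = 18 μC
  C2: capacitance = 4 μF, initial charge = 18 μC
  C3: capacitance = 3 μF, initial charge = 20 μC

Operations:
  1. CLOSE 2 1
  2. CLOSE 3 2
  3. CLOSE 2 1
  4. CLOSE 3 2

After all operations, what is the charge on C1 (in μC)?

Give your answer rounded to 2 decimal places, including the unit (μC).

Answer: 22.54 μC

Derivation:
Initial: C1(5μF, Q=18μC, V=3.60V), C2(4μF, Q=18μC, V=4.50V), C3(3μF, Q=20μC, V=6.67V)
Op 1: CLOSE 2-1: Q_total=36.00, C_total=9.00, V=4.00; Q2=16.00, Q1=20.00; dissipated=0.900
Op 2: CLOSE 3-2: Q_total=36.00, C_total=7.00, V=5.14; Q3=15.43, Q2=20.57; dissipated=6.095
Op 3: CLOSE 2-1: Q_total=40.57, C_total=9.00, V=4.51; Q2=18.03, Q1=22.54; dissipated=1.451
Op 4: CLOSE 3-2: Q_total=33.46, C_total=7.00, V=4.78; Q3=14.34, Q2=19.12; dissipated=0.346
Final charges: Q1=22.54, Q2=19.12, Q3=14.34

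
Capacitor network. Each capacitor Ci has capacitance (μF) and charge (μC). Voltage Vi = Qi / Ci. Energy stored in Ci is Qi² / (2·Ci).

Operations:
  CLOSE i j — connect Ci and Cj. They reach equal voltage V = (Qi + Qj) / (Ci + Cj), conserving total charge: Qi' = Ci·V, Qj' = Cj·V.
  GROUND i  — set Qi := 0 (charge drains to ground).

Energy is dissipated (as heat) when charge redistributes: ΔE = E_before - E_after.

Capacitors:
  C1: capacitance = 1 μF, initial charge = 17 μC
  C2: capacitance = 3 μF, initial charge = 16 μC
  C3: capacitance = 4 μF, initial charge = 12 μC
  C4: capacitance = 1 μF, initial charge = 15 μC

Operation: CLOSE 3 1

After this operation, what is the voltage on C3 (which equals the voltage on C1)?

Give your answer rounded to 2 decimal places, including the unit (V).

Answer: 5.80 V

Derivation:
Initial: C1(1μF, Q=17μC, V=17.00V), C2(3μF, Q=16μC, V=5.33V), C3(4μF, Q=12μC, V=3.00V), C4(1μF, Q=15μC, V=15.00V)
Op 1: CLOSE 3-1: Q_total=29.00, C_total=5.00, V=5.80; Q3=23.20, Q1=5.80; dissipated=78.400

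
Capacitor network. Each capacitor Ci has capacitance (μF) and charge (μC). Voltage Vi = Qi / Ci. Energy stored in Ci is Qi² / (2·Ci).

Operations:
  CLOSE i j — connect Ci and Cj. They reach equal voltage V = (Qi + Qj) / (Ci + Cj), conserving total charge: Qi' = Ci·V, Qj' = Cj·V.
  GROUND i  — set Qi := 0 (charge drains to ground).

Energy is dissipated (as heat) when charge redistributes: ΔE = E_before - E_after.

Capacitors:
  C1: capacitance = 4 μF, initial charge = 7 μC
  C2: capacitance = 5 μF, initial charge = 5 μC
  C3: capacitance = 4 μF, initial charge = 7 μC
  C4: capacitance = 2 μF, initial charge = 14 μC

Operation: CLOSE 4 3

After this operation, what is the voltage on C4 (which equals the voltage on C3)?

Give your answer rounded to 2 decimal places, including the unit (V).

Answer: 3.50 V

Derivation:
Initial: C1(4μF, Q=7μC, V=1.75V), C2(5μF, Q=5μC, V=1.00V), C3(4μF, Q=7μC, V=1.75V), C4(2μF, Q=14μC, V=7.00V)
Op 1: CLOSE 4-3: Q_total=21.00, C_total=6.00, V=3.50; Q4=7.00, Q3=14.00; dissipated=18.375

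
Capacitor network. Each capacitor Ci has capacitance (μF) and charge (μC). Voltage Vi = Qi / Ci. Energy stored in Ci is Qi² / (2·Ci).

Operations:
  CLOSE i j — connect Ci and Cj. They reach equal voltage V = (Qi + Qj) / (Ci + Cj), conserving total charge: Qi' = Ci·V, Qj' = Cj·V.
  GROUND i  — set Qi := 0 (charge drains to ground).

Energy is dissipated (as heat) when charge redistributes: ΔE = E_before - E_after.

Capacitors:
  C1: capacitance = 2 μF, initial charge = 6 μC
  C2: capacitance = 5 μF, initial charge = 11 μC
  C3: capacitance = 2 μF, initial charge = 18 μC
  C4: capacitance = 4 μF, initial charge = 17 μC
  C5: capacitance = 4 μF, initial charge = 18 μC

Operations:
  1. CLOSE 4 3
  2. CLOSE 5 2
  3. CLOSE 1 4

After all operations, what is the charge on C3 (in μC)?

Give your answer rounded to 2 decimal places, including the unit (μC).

Initial: C1(2μF, Q=6μC, V=3.00V), C2(5μF, Q=11μC, V=2.20V), C3(2μF, Q=18μC, V=9.00V), C4(4μF, Q=17μC, V=4.25V), C5(4μF, Q=18μC, V=4.50V)
Op 1: CLOSE 4-3: Q_total=35.00, C_total=6.00, V=5.83; Q4=23.33, Q3=11.67; dissipated=15.042
Op 2: CLOSE 5-2: Q_total=29.00, C_total=9.00, V=3.22; Q5=12.89, Q2=16.11; dissipated=5.878
Op 3: CLOSE 1-4: Q_total=29.33, C_total=6.00, V=4.89; Q1=9.78, Q4=19.56; dissipated=5.352
Final charges: Q1=9.78, Q2=16.11, Q3=11.67, Q4=19.56, Q5=12.89

Answer: 11.67 μC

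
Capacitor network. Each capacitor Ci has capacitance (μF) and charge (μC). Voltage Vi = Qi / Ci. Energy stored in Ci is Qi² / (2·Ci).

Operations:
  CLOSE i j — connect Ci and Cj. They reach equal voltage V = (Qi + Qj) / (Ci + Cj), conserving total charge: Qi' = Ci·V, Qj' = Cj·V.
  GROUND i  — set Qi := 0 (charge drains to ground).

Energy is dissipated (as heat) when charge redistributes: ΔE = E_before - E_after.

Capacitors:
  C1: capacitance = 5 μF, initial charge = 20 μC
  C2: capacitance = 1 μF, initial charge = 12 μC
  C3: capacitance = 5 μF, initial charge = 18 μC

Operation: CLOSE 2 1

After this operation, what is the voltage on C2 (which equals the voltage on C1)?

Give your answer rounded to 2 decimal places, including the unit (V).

Answer: 5.33 V

Derivation:
Initial: C1(5μF, Q=20μC, V=4.00V), C2(1μF, Q=12μC, V=12.00V), C3(5μF, Q=18μC, V=3.60V)
Op 1: CLOSE 2-1: Q_total=32.00, C_total=6.00, V=5.33; Q2=5.33, Q1=26.67; dissipated=26.667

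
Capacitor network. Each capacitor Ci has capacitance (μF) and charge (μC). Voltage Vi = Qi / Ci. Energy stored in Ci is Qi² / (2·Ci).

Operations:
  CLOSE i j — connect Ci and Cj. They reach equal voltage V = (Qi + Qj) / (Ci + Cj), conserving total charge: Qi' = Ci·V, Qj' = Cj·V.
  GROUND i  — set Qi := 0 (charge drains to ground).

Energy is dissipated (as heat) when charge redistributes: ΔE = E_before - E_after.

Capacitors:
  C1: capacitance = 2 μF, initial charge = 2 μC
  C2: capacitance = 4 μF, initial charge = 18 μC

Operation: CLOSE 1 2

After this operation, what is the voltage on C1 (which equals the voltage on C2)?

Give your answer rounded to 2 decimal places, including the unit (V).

Answer: 3.33 V

Derivation:
Initial: C1(2μF, Q=2μC, V=1.00V), C2(4μF, Q=18μC, V=4.50V)
Op 1: CLOSE 1-2: Q_total=20.00, C_total=6.00, V=3.33; Q1=6.67, Q2=13.33; dissipated=8.167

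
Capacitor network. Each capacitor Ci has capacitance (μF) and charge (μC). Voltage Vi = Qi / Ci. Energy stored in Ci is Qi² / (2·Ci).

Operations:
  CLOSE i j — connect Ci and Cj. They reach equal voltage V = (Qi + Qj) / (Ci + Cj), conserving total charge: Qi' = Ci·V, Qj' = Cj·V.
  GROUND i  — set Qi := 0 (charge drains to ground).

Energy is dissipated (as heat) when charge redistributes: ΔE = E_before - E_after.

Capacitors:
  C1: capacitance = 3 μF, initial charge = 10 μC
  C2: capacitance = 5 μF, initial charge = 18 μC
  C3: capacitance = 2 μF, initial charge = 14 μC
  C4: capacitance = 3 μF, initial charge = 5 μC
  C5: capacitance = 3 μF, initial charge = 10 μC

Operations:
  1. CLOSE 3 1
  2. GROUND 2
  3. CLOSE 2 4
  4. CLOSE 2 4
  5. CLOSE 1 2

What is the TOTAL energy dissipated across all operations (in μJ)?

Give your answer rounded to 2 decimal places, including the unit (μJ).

Answer: 59.41 μJ

Derivation:
Initial: C1(3μF, Q=10μC, V=3.33V), C2(5μF, Q=18μC, V=3.60V), C3(2μF, Q=14μC, V=7.00V), C4(3μF, Q=5μC, V=1.67V), C5(3μF, Q=10μC, V=3.33V)
Op 1: CLOSE 3-1: Q_total=24.00, C_total=5.00, V=4.80; Q3=9.60, Q1=14.40; dissipated=8.067
Op 2: GROUND 2: Q2=0; energy lost=32.400
Op 3: CLOSE 2-4: Q_total=5.00, C_total=8.00, V=0.62; Q2=3.12, Q4=1.88; dissipated=2.604
Op 4: CLOSE 2-4: Q_total=5.00, C_total=8.00, V=0.62; Q2=3.12, Q4=1.88; dissipated=0.000
Op 5: CLOSE 1-2: Q_total=17.52, C_total=8.00, V=2.19; Q1=6.57, Q2=10.95; dissipated=16.341
Total dissipated: 59.412 μJ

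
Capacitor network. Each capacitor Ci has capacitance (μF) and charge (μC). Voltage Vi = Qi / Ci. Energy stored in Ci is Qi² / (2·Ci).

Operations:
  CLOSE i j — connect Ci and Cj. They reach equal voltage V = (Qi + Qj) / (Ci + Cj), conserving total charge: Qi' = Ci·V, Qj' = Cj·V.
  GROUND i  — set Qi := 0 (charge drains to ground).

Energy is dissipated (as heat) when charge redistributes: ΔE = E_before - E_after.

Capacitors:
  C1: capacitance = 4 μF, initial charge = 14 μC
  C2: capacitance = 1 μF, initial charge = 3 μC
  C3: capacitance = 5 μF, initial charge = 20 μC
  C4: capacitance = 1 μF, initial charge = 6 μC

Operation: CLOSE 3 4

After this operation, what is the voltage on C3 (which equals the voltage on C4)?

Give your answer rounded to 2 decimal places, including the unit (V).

Answer: 4.33 V

Derivation:
Initial: C1(4μF, Q=14μC, V=3.50V), C2(1μF, Q=3μC, V=3.00V), C3(5μF, Q=20μC, V=4.00V), C4(1μF, Q=6μC, V=6.00V)
Op 1: CLOSE 3-4: Q_total=26.00, C_total=6.00, V=4.33; Q3=21.67, Q4=4.33; dissipated=1.667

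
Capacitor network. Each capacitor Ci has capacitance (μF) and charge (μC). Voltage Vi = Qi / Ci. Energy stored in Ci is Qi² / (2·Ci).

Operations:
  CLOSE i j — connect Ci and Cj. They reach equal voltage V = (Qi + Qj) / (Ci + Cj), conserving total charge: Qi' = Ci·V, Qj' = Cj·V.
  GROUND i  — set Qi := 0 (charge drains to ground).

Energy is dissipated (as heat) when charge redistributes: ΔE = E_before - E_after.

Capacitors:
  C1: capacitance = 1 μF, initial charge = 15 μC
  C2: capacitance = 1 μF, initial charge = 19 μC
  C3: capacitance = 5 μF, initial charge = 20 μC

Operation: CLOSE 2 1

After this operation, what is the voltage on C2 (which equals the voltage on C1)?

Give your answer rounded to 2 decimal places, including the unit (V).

Answer: 17.00 V

Derivation:
Initial: C1(1μF, Q=15μC, V=15.00V), C2(1μF, Q=19μC, V=19.00V), C3(5μF, Q=20μC, V=4.00V)
Op 1: CLOSE 2-1: Q_total=34.00, C_total=2.00, V=17.00; Q2=17.00, Q1=17.00; dissipated=4.000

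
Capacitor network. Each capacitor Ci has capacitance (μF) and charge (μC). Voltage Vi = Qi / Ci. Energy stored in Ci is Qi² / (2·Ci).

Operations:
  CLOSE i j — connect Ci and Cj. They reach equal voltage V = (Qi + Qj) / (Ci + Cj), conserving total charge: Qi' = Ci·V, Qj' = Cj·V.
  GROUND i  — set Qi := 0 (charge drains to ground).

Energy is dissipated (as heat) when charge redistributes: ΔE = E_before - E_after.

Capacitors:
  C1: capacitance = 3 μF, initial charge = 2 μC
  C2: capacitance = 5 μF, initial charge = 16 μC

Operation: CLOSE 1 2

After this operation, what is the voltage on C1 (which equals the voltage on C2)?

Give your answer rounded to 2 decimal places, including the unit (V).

Initial: C1(3μF, Q=2μC, V=0.67V), C2(5μF, Q=16μC, V=3.20V)
Op 1: CLOSE 1-2: Q_total=18.00, C_total=8.00, V=2.25; Q1=6.75, Q2=11.25; dissipated=6.017

Answer: 2.25 V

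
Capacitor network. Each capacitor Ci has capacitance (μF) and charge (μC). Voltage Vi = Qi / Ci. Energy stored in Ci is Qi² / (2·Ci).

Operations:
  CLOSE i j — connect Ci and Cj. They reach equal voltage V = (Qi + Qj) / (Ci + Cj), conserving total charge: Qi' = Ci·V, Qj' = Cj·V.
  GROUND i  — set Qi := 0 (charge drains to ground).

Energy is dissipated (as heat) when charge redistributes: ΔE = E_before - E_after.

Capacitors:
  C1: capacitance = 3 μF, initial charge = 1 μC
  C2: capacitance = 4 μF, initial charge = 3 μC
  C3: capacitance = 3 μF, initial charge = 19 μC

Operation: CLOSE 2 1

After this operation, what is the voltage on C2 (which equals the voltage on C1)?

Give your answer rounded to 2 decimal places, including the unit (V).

Answer: 0.57 V

Derivation:
Initial: C1(3μF, Q=1μC, V=0.33V), C2(4μF, Q=3μC, V=0.75V), C3(3μF, Q=19μC, V=6.33V)
Op 1: CLOSE 2-1: Q_total=4.00, C_total=7.00, V=0.57; Q2=2.29, Q1=1.71; dissipated=0.149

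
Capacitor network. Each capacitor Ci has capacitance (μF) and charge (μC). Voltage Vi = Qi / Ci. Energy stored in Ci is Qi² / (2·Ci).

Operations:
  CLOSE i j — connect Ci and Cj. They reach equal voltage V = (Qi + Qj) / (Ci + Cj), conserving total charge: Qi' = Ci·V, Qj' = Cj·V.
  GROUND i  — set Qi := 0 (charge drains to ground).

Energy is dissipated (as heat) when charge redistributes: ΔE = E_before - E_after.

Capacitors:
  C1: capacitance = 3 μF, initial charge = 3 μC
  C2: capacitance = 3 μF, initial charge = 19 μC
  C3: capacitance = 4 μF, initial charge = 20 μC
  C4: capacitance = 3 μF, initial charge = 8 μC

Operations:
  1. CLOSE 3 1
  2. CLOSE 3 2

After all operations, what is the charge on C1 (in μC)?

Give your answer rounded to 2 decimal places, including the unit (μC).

Initial: C1(3μF, Q=3μC, V=1.00V), C2(3μF, Q=19μC, V=6.33V), C3(4μF, Q=20μC, V=5.00V), C4(3μF, Q=8μC, V=2.67V)
Op 1: CLOSE 3-1: Q_total=23.00, C_total=7.00, V=3.29; Q3=13.14, Q1=9.86; dissipated=13.714
Op 2: CLOSE 3-2: Q_total=32.14, C_total=7.00, V=4.59; Q3=18.37, Q2=13.78; dissipated=7.961
Final charges: Q1=9.86, Q2=13.78, Q3=18.37, Q4=8.00

Answer: 9.86 μC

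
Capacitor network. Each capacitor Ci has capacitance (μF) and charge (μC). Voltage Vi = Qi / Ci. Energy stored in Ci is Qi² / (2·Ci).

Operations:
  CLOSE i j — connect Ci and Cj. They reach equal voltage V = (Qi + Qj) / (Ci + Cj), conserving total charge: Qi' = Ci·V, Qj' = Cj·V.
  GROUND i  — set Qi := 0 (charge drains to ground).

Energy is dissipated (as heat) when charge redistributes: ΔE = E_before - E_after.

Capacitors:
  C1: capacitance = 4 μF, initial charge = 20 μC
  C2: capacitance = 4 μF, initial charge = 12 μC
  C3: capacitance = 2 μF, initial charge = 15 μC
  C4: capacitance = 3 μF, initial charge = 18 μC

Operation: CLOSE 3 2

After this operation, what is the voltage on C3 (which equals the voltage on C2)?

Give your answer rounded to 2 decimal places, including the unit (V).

Answer: 4.50 V

Derivation:
Initial: C1(4μF, Q=20μC, V=5.00V), C2(4μF, Q=12μC, V=3.00V), C3(2μF, Q=15μC, V=7.50V), C4(3μF, Q=18μC, V=6.00V)
Op 1: CLOSE 3-2: Q_total=27.00, C_total=6.00, V=4.50; Q3=9.00, Q2=18.00; dissipated=13.500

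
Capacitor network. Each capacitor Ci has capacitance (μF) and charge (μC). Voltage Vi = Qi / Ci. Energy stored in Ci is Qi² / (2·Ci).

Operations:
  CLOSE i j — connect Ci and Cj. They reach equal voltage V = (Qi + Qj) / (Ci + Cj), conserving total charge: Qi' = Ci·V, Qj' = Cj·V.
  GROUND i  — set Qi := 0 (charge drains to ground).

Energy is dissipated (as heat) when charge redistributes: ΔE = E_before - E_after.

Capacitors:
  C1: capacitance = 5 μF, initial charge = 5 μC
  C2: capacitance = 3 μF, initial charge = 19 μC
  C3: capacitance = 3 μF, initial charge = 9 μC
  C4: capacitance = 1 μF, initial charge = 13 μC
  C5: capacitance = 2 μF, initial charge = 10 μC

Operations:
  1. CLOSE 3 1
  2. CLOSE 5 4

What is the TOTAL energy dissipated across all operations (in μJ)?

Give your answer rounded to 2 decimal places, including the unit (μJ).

Answer: 25.08 μJ

Derivation:
Initial: C1(5μF, Q=5μC, V=1.00V), C2(3μF, Q=19μC, V=6.33V), C3(3μF, Q=9μC, V=3.00V), C4(1μF, Q=13μC, V=13.00V), C5(2μF, Q=10μC, V=5.00V)
Op 1: CLOSE 3-1: Q_total=14.00, C_total=8.00, V=1.75; Q3=5.25, Q1=8.75; dissipated=3.750
Op 2: CLOSE 5-4: Q_total=23.00, C_total=3.00, V=7.67; Q5=15.33, Q4=7.67; dissipated=21.333
Total dissipated: 25.083 μJ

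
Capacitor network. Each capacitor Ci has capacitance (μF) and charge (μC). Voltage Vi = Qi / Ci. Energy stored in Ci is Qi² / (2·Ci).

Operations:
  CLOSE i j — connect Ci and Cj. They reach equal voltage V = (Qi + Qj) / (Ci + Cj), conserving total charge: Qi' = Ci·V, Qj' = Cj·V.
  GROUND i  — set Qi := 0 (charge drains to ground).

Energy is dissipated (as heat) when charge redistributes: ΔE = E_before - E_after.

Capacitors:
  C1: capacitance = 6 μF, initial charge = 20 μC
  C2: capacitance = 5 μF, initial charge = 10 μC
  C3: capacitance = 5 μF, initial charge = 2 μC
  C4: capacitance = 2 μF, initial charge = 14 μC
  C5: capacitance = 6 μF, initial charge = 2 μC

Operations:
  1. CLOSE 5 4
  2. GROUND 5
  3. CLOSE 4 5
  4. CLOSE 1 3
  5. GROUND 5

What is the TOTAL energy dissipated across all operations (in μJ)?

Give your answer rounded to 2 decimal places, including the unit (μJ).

Answer: 60.82 μJ

Derivation:
Initial: C1(6μF, Q=20μC, V=3.33V), C2(5μF, Q=10μC, V=2.00V), C3(5μF, Q=2μC, V=0.40V), C4(2μF, Q=14μC, V=7.00V), C5(6μF, Q=2μC, V=0.33V)
Op 1: CLOSE 5-4: Q_total=16.00, C_total=8.00, V=2.00; Q5=12.00, Q4=4.00; dissipated=33.333
Op 2: GROUND 5: Q5=0; energy lost=12.000
Op 3: CLOSE 4-5: Q_total=4.00, C_total=8.00, V=0.50; Q4=1.00, Q5=3.00; dissipated=3.000
Op 4: CLOSE 1-3: Q_total=22.00, C_total=11.00, V=2.00; Q1=12.00, Q3=10.00; dissipated=11.733
Op 5: GROUND 5: Q5=0; energy lost=0.750
Total dissipated: 60.817 μJ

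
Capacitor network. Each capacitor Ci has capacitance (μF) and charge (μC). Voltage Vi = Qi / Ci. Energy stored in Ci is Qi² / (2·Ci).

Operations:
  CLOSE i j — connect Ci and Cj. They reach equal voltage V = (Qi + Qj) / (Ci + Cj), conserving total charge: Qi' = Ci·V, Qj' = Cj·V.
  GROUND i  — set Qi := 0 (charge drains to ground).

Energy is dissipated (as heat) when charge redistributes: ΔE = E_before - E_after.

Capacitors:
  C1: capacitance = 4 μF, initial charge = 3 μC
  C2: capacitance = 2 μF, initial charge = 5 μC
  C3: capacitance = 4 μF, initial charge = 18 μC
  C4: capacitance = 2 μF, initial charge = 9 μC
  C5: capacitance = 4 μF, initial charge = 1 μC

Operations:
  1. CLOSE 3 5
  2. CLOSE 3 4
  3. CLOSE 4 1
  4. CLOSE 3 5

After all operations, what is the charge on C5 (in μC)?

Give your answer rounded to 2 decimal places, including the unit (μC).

Initial: C1(4μF, Q=3μC, V=0.75V), C2(2μF, Q=5μC, V=2.50V), C3(4μF, Q=18μC, V=4.50V), C4(2μF, Q=9μC, V=4.50V), C5(4μF, Q=1μC, V=0.25V)
Op 1: CLOSE 3-5: Q_total=19.00, C_total=8.00, V=2.38; Q3=9.50, Q5=9.50; dissipated=18.062
Op 2: CLOSE 3-4: Q_total=18.50, C_total=6.00, V=3.08; Q3=12.33, Q4=6.17; dissipated=3.010
Op 3: CLOSE 4-1: Q_total=9.17, C_total=6.00, V=1.53; Q4=3.06, Q1=6.11; dissipated=3.630
Op 4: CLOSE 3-5: Q_total=21.83, C_total=8.00, V=2.73; Q3=10.92, Q5=10.92; dissipated=0.502
Final charges: Q1=6.11, Q2=5.00, Q3=10.92, Q4=3.06, Q5=10.92

Answer: 10.92 μC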